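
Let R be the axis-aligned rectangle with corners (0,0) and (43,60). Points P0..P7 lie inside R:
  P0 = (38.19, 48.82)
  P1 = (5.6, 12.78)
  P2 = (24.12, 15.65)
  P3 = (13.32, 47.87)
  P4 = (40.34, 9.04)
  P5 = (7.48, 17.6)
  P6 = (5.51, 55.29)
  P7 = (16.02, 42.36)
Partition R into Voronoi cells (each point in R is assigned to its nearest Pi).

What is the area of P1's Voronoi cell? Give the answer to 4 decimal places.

1. box [0,43]×[0,60]: [(0, 0) (43, 0) (43, 60) (0, 60)]
2. ⊥bis P1·P0 via (21.895,30.8): [(0, 50.5991) (0, 0) (43, 0) (43, 11.7153)]  |A|=1339.7591
3. ⊥bis P1·P2 via (14.86,14.215): [(10.7245, 40.9012) (0, 50.5991) (0, 0) (17.0629, 0)]  |A|=620.2706
4. ⊥bis P1·P3 via (9.46,30.325): [(12.466, 29.6637) (0, 32.4063) (0, 0) (17.0629, 0)]  |A|=455.0611
5. ⊥bis P1·P4 via (22.97,10.91): [(12.466, 29.6637) (0, 32.4063) (0, 0) (17.0629, 0)]  |A|=455.0611
6. ⊥bis P1·P5 via (6.54,15.19): [(15.2344, 11.7988) (0, 17.7409) (0, 0) (17.0629, 0)]  |A|=235.7968
7. ⊥bis P1·P6 via (5.555,34.035): [(15.2344, 11.7988) (0, 17.7409) (0, 0) (17.0629, 0)]  |A|=235.7968
8. ⊥bis P1·P7 via (10.81,27.57): [(15.2344, 11.7988) (0, 17.7409) (0, 0) (17.0629, 0)]  |A|=235.7968
9. canonical 4-gon: [(15.2344, 11.7988) (0, 17.7409) (0, 0) (17.0629, 0)]
10. shoelace: 235.7968

Area of P1's cell: 235.7968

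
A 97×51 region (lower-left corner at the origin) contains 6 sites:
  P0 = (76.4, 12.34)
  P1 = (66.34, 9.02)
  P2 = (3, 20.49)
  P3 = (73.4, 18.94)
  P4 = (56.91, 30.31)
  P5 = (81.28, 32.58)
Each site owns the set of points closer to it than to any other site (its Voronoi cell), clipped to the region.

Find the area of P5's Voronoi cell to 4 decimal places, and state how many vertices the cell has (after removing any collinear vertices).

1. box [0,97]×[0,51]: [(0, 0) (97, 0) (97, 51) (0, 51)]
2. ⊥bis P5·P0 via (78.84,22.46): [(0, 41.4689) (97, 18.0815) (97, 51) (0, 51)]  |A|=2058.8077
3. ⊥bis P5·P1 via (73.81,20.8): [(66.5005, 25.4351) (97, 18.0815) (97, 51) (26.1854, 51)]  |A|=1407.182
4. ⊥bis P5·P2 via (42.14,26.535): [(39.6835, 42.4405) (66.5005, 25.4351) (97, 18.0815) (97, 51) (38.3615, 51)]  |A|=1355.0713
5. ⊥bis P5·P3 via (77.34,25.76): [(38.823, 48.0118) (86.0693, 20.717) (97, 18.0815) (97, 51) (38.3615, 51)]  |A|=1132.0802
6. ⊥bis P5·P4 via (69.095,31.445): [(69.1857, 30.4708) (86.0693, 20.717) (97, 18.0815) (97, 51) (67.2735, 51)]  |A|=793.9923
7. canonical 5-gon: [(69.1857, 30.4708) (86.0693, 20.717) (97, 18.0815) (97, 51) (67.2735, 51)]
8. shoelace: 793.9923

Area of P5's cell: 793.9923 (5 vertices)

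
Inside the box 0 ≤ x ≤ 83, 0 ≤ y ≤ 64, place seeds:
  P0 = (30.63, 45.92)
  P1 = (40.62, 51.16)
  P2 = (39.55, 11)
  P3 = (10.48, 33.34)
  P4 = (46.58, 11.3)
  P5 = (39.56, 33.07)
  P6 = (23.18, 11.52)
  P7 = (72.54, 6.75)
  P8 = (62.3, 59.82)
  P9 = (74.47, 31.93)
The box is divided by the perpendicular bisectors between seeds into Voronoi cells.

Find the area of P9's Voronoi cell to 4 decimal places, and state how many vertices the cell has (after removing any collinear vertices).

1. box [0,83]×[0,64]: [(0, 0) (83, 0) (83, 64) (0, 64)]
2. ⊥bis P9·P0 via (52.55,38.925): [(40.1285, 0) (83, 0) (83, 64) (60.5518, 64)]  |A|=2090.2318
3. ⊥bis P9·P1 via (57.545,41.545): [(48.0556, 24.8411) (40.1285, 0) (83, 0) (83, 64) (70.3016, 64)]  |A|=1899.3371
4. ⊥bis P9·P2 via (57.01,21.465): [(51.4282, 30.7778) (69.8755, 0) (83, 0) (83, 64) (70.3016, 64)]  |A|=1423.2046
5. ⊥bis P9·P3 via (42.475,32.635): [(51.4282, 30.7778) (69.8755, 0) (83, 0) (83, 64) (70.3016, 64)]  |A|=1423.2046
6. ⊥bis P9·P4 via (60.525,21.615): [(52.4356, 32.5511) (76.5134, 0) (83, 0) (83, 64) (70.3016, 64)]  |A|=1283.308
7. ⊥bis P9·P5 via (57.015,32.5): [(57.2961, 41.1068) (56.823, 26.6198) (76.5134, 0) (83, 0) (83, 64) (70.3016, 64)]  |A|=1250.1253
8. ⊥bis P9·P6 via (48.825,21.725): [(57.2961, 41.1068) (56.823, 26.6198) (76.5134, 0) (83, 0) (83, 64) (70.3016, 64)]  |A|=1250.1253
9. ⊥bis P9·P7 via (73.505,19.34): [(57.2961, 41.1068) (56.823, 26.6198) (61.5288, 20.258) (83, 18.6122) (83, 64) (70.3016, 64)]  |A|=984.6096
10. ⊥bis P9·P8 via (68.385,45.875): [(57.2937, 41.0352) (56.823, 26.6198) (61.5288, 20.258) (83, 18.6122) (83, 52.2524)]  |A|=687.3687
11. canonical 5-gon: [(57.2937, 41.0352) (56.823, 26.6198) (61.5288, 20.258) (83, 18.6122) (83, 52.2524)]
12. shoelace: 687.3687

Area of P9's cell: 687.3687 (5 vertices)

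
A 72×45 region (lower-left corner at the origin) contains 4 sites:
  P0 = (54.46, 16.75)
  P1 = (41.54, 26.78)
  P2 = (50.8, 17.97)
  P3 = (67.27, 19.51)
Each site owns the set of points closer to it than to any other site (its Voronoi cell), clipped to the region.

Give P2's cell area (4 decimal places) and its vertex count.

1. box [0,72]×[0,45]: [(0, 0) (72, 0) (72, 45) (0, 45)]
2. ⊥bis P2·P0 via (52.63,17.36): [(0, 0) (46.8433, 0) (61.8433, 45) (0, 45)]  |A|=2445.45
3. ⊥bis P2·P1 via (46.17,22.375): [(24.8823, 0) (46.8433, 0) (58.6872, 35.5315)]  |A|=390.1539
4. ⊥bis P2·P3 via (59.035,18.74): [(57.5743, 34.3618) (24.8823, 0) (46.8433, 0) (57.7327, 32.668)]  |A|=389.1188
5. canonical 4-gon: [(57.5743, 34.3618) (24.8823, 0) (46.8433, 0) (57.7327, 32.668)]
6. shoelace: 389.1188

Area of P2's cell: 389.1188 (4 vertices)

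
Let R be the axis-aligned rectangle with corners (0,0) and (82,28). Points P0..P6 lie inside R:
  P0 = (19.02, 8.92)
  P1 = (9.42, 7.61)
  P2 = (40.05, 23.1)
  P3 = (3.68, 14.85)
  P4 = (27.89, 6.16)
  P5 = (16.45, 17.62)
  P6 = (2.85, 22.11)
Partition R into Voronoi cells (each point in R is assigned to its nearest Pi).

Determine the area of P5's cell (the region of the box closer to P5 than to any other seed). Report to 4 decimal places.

Area of P5's cell: 239.0412

1. box [0,82]×[0,28]: [(0, 0) (82, 0) (82, 28) (0, 28)]
2. ⊥bis P5·P0 via (17.735,13.27): [(0, 8.031) (67.5992, 28) (0, 28)]  |A|=674.9429
3. ⊥bis P5·P1 via (12.935,12.615): [(0, 21.6992) (13.6997, 12.078) (67.5992, 28) (0, 28)]  |A|=581.318
4. ⊥bis P5·P2 via (28.25,20.36): [(0, 21.6992) (13.6997, 12.078) (29.1157, 16.6319) (26.476, 28) (0, 28)]  |A|=347.571
5. ⊥bis P5·P3 via (10.065,16.235): [(10.4756, 14.3423) (13.6997, 12.078) (29.1157, 16.6319) (26.476, 28) (7.513, 28)]  |A|=263.2636
6. ⊥bis P5·P4 via (22.17,11.89): [(10.4756, 14.3423) (13.6997, 12.078) (25.9974, 15.7107) (28.7025, 18.4111) (26.476, 28) (7.513, 28)]  |A|=260.2992
7. ⊥bis P5·P6 via (9.65,19.865): [(9.4253, 19.1843) (10.4756, 14.3423) (13.6997, 12.078) (25.9974, 15.7107) (28.7025, 18.4111) (26.476, 28) (12.3357, 28)]  |A|=239.0412
8. canonical 7-gon: [(9.4253, 19.1843) (10.4756, 14.3423) (13.6997, 12.078) (25.9974, 15.7107) (28.7025, 18.4111) (26.476, 28) (12.3357, 28)]
9. shoelace: 239.0412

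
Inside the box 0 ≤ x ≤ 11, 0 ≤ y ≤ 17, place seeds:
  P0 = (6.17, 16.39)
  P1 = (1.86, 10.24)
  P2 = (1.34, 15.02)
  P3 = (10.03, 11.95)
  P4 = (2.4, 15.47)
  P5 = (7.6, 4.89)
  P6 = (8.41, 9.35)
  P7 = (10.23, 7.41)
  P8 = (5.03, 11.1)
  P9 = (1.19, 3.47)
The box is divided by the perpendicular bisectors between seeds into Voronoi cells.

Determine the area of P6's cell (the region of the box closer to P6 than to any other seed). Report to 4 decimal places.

Area of P6's cell: 12.8687

1. box [0,11]×[0,17]: [(0, 0) (11, 0) (11, 17) (0, 17)]
2. ⊥bis P6·P0 via (7.29,12.87): [(0, 10.5505) (0, 0) (11, 0) (11, 14.0505)]  |A|=135.305
3. ⊥bis P6·P1 via (5.135,9.795): [(5.4743, 12.2923) (3.8041, 0) (11, 0) (11, 14.0505)]  |A|=83.0463
4. ⊥bis P6·P2 via (4.875,12.185): [(5.4743, 12.2923) (3.8041, 0) (11, 0) (11, 14.0505)]  |A|=83.0463
5. ⊥bis P6·P3 via (9.22,10.65): [(6.209, 12.5261) (5.4743, 12.2923) (3.8041, 0) (11, 0) (11, 9.5409)]  |A|=72.2438
6. ⊥bis P6·P4 via (5.405,12.41): [(6.209, 12.5261) (5.4743, 12.2923) (3.8041, 0) (11, 0) (11, 9.5409)]  |A|=72.2438
7. ⊥bis P6·P5 via (8.005,7.12): [(6.209, 12.5261) (5.4743, 12.2923) (4.8494, 7.6931) (11, 6.5761) (11, 9.5409)]  |A|=24.3409
8. ⊥bis P6·P7 via (9.32,8.38): [(10.7341, 9.7066) (6.209, 12.5261) (5.4743, 12.2923) (4.8494, 7.6931) (7.9815, 7.1243)]  |A|=19.2948
9. ⊥bis P6·P8 via (6.72,10.225): [(10.7341, 9.7066) (7.4962, 11.7241) (5.361, 7.6002) (7.9815, 7.1243)]  |A|=12.8687
10. ⊥bis P6·P9 via (4.8,6.41): [(10.7341, 9.7066) (7.4962, 11.7241) (5.361, 7.6002) (7.9815, 7.1243)]  |A|=12.8687
11. canonical 4-gon: [(10.7341, 9.7066) (7.4962, 11.7241) (5.361, 7.6002) (7.9815, 7.1243)]
12. shoelace: 12.8687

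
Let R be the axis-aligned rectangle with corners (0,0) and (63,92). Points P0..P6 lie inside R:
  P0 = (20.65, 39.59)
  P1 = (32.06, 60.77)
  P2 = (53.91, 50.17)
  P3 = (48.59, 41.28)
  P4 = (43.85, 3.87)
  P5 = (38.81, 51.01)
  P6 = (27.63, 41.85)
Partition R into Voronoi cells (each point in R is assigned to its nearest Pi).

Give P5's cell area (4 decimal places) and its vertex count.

1. box [0,63]×[0,92]: [(0, 0) (63, 0) (63, 92) (0, 92)]
2. ⊥bis P5·P0 via (29.73,45.3): [(58.2171, 0) (63, 0) (63, 92) (0.3625, 92)]  |A|=3101.3382
3. ⊥bis P5·P1 via (35.435,55.89): [(26.8181, 49.9305) (58.2171, 0) (63, 0) (63, 74.9539)]  |A|=1475.3948
4. ⊥bis P5·P2 via (46.36,50.59): [(47.1038, 63.9601) (26.8181, 49.9305) (44.7381, 21.4342)]  |A|=414.7388
5. ⊥bis P5·P3 via (43.7,46.145): [(46.2556, 48.7138) (47.1038, 63.9601) (26.8181, 49.9305) (34.8148, 37.2142)]  |A|=267.4144
6. ⊥bis P5·P4 via (41.33,27.44): [(46.2556, 48.7138) (47.1038, 63.9601) (26.8181, 49.9305) (34.8148, 37.2142)]  |A|=267.4144
7. ⊥bis P5·P6 via (33.22,46.43): [(38.081, 40.4971) (46.2556, 48.7138) (47.1038, 63.9601) (29.0738, 51.4906)]  |A|=214.0965
8. canonical 4-gon: [(38.081, 40.4971) (46.2556, 48.7138) (47.1038, 63.9601) (29.0738, 51.4906)]
9. shoelace: 214.0965

Area of P5's cell: 214.0965 (4 vertices)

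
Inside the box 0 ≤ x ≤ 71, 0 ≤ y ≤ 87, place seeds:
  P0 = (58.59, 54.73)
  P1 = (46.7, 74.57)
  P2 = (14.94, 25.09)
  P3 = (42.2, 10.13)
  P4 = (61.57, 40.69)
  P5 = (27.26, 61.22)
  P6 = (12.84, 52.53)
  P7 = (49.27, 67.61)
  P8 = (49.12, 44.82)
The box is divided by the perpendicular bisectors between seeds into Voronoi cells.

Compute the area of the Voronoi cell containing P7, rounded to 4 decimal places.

1. box [0,71]×[0,87]: [(0, 0) (71, 0) (71, 87) (0, 87)]
2. ⊥bis P7·P0 via (53.93,61.17): [(0, 22.1461) (71, 73.5219) (71, 87) (0, 87)]  |A|=2780.7856
3. ⊥bis P7·P1 via (47.985,71.09): [(0, 53.3714) (0, 22.1461) (71, 73.5219) (71, 79.5884)]  |A|=1323.8569
4. ⊥bis P7·P2 via (32.105,46.35): [(16.0625, 59.3025) (32.7403, 45.8371) (71, 73.5219) (71, 79.5884)]  |A|=655.0915
5. ⊥bis P7·P3 via (45.735,38.87): [(16.0625, 59.3025) (32.7403, 45.8371) (71, 73.5219) (71, 79.5884)]  |A|=655.0915
6. ⊥bis P7·P4 via (55.42,54.15): [(16.0625, 59.3025) (32.7403, 45.8371) (71, 73.5219) (71, 79.5884)]  |A|=655.0915
7. ⊥bis P7·P5 via (38.265,64.415): [(37.4558, 67.2021) (41.7631, 52.366) (71, 73.5219) (71, 79.5884)]  |A|=364.1895
8. ⊥bis P7·P6 via (31.055,60.07): [(37.4558, 67.2021) (41.7631, 52.366) (71, 73.5219) (71, 79.5884)]  |A|=364.1895
9. ⊥bis P7·P8 via (49.195,56.215): [(37.4558, 67.2021) (40.6293, 56.2714) (47.1014, 56.2288) (71, 73.5219) (71, 79.5884)]  |A|=351.5757
10. canonical 5-gon: [(37.4558, 67.2021) (40.6293, 56.2714) (47.1014, 56.2288) (71, 73.5219) (71, 79.5884)]
11. shoelace: 351.5757

Area of P7's cell: 351.5757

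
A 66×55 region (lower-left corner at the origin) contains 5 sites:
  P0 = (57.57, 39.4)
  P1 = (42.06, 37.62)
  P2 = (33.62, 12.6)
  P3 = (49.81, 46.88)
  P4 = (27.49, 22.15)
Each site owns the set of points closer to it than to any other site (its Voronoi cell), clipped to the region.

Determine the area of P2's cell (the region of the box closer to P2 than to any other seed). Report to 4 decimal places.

1. box [0,66]×[0,55]: [(0, 0) (66, 0) (66, 55) (0, 55)]
2. ⊥bis P2·P0 via (45.595,26): [(0, 0) (66, 0) (66, 7.7649) (13.1441, 55) (0, 55)]  |A|=2381.6731
3. ⊥bis P2·P1 via (37.84,25.11): [(0, 37.8746) (0, 0) (66, 0) (66, 7.7649) (51.897, 20.3681)]  |A|=1709.6919
4. ⊥bis P2·P3 via (41.715,29.74): [(0, 37.8746) (0, 0) (66, 0) (66, 7.7649) (51.897, 20.3681)]  |A|=1709.6919
5. ⊥bis P2·P4 via (30.555,17.375): [(40.9638, 24.0562) (3.4863, 0) (66, 0) (66, 7.7649) (51.897, 20.3681)]  |A|=892.0153
6. canonical 5-gon: [(40.9638, 24.0562) (3.4863, 0) (66, 0) (66, 7.7649) (51.897, 20.3681)]
7. shoelace: 892.0153

Area of P2's cell: 892.0153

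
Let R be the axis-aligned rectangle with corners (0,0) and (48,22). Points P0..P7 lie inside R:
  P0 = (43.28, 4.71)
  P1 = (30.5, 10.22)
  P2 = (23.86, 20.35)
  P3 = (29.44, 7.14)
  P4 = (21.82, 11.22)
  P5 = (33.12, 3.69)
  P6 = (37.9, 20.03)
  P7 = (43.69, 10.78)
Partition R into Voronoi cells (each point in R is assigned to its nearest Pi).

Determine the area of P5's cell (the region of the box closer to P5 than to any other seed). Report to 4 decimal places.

Area of P5's cell: 67.8772

1. box [0,48]×[0,22]: [(0, 0) (48, 0) (48, 22) (0, 22)]
2. ⊥bis P5·P0 via (38.2,4.2): [(0, 0) (38.6217, 0) (36.413, 22) (0, 22)]  |A|=825.3811
3. ⊥bis P5·P1 via (31.81,6.955): [(14.4756, 0) (38.6217, 0) (37.6867, 9.3129)]  |A|=112.4347
4. ⊥bis P5·P2 via (28.49,12.02): [(14.4756, 0) (38.6217, 0) (37.6867, 9.3129)]  |A|=112.4347
5. ⊥bis P5·P3 via (31.28,5.415): [(33.2747, 7.5427) (26.2034, 0) (38.6217, 0) (37.6867, 9.3129)]  |A|=68.205
6. ⊥bis P5·P4 via (27.47,7.455): [(33.2747, 7.5427) (26.2034, 0) (38.6217, 0) (37.6867, 9.3129)]  |A|=68.205
7. ⊥bis P5·P6 via (35.51,11.86): [(33.2747, 7.5427) (26.2034, 0) (38.6217, 0) (37.6867, 9.3129)]  |A|=68.205
8. ⊥bis P5·P7 via (38.405,7.235): [(37.1545, 9.0993) (33.2747, 7.5427) (26.2034, 0) (38.6217, 0) (37.8056, 8.1286)]  |A|=67.8772
9. canonical 5-gon: [(37.1545, 9.0993) (33.2747, 7.5427) (26.2034, 0) (38.6217, 0) (37.8056, 8.1286)]
10. shoelace: 67.8772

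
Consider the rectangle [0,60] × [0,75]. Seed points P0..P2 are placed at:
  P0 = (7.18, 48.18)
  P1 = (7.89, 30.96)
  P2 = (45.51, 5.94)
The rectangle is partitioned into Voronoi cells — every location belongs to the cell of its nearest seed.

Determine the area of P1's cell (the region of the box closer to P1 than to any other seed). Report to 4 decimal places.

Area of P1's cell: 1113.8615

1. box [0,60]×[0,75]: [(0, 0) (60, 0) (60, 75) (0, 75)]
2. ⊥bis P1·P0 via (7.535,39.57): [(0, 39.2593) (0, 0) (60, 0) (60, 41.7332)]  |A|=2429.7754
3. ⊥bis P1·P2 via (26.7,18.45): [(41.6827, 40.9779) (0, 39.2593) (0, 0) (14.4294, 0)]  |A|=1113.8615
4. canonical 4-gon: [(41.6827, 40.9779) (0, 39.2593) (0, 0) (14.4294, 0)]
5. shoelace: 1113.8615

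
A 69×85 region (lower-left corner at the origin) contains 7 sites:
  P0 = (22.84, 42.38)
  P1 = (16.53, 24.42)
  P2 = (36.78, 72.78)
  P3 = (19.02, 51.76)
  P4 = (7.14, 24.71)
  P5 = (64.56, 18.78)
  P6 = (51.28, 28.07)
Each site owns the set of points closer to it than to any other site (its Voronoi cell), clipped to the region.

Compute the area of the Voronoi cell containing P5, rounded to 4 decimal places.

Area of P5's cell: 539.2277

1. box [0,69]×[0,85]: [(0, 0) (69, 0) (69, 85) (0, 85)]
2. ⊥bis P5·P0 via (43.7,30.58): [(26.4016, 0) (69, 0) (69, 75.3053)]  |A|=1603.9405
3. ⊥bis P5·P1 via (40.545,21.6): [(41.0492, 25.894) (38.0086, 0) (69, 0) (69, 75.3053)]  |A|=1453.6655
4. ⊥bis P5·P2 via (50.67,45.78): [(52.9666, 46.9615) (41.0492, 25.894) (38.0086, 0) (69, 0) (69, 55.2098)]  |A|=1292.566
5. ⊥bis P5·P3 via (41.79,35.27): [(52.9666, 46.9615) (41.0492, 25.894) (38.0086, 0) (69, 0) (69, 55.2098)]  |A|=1292.566
6. ⊥bis P5·P4 via (35.85,21.745): [(52.9666, 46.9615) (41.0492, 25.894) (38.0086, 0) (69, 0) (69, 55.2098)]  |A|=1292.566
7. ⊥bis P5·P6 via (57.92,23.425): [(41.5331, 0) (69, 0) (69, 39.2638)]  |A|=539.2277
8. canonical 3-gon: [(41.5331, 0) (69, 0) (69, 39.2638)]
9. shoelace: 539.2277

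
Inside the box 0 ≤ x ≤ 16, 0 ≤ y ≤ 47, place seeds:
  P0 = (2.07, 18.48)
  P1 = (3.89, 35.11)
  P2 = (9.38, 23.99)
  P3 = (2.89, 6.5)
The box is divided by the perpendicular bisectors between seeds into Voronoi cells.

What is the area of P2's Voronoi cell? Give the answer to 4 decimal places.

1. box [0,16]×[0,47]: [(0, 0) (16, 0) (16, 47) (0, 47)]
2. ⊥bis P2·P0 via (5.725,21.235): [(0, 28.8302) (16, 7.6034) (16, 47) (0, 47)]  |A|=460.5311
3. ⊥bis P2·P1 via (6.635,29.55): [(1.4041, 26.9675) (16, 7.6034) (16, 34.1735)]  |A|=193.908
4. ⊥bis P2·P3 via (6.135,15.245): [(1.4041, 26.9675) (11.834, 13.1303) (16, 11.5844) (16, 34.1735)]  |A|=185.6156
5. canonical 4-gon: [(1.4041, 26.9675) (11.834, 13.1303) (16, 11.5844) (16, 34.1735)]
6. shoelace: 185.6156

Area of P2's cell: 185.6156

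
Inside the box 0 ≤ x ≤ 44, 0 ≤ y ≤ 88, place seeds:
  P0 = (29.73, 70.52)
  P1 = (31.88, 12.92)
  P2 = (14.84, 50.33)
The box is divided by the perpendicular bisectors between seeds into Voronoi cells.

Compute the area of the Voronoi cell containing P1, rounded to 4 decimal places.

Area of P1's cell: 1364.2433

1. box [0,44]×[0,88]: [(0, 0) (44, 0) (44, 88) (0, 88)]
2. ⊥bis P1·P0 via (30.805,41.72): [(0, 40.5702) (0, 0) (44, 0) (44, 42.2125)]  |A|=1821.219
3. ⊥bis P1·P2 via (23.36,31.625): [(0, 20.9847) (0, 0) (44, 0) (44, 41.0264)]  |A|=1364.2433
4. canonical 4-gon: [(0, 20.9847) (0, 0) (44, 0) (44, 41.0264)]
5. shoelace: 1364.2433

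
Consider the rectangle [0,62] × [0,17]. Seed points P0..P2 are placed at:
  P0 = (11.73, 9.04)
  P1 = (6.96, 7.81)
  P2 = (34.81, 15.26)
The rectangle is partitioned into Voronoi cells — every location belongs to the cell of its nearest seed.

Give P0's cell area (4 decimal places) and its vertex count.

1. box [0,62]×[0,17]: [(0, 0) (62, 0) (62, 17) (0, 17)]
2. ⊥bis P0·P1 via (9.345,8.425): [(11.5175, 0) (62, 0) (62, 17) (7.1338, 17)]  |A|=895.4638
3. ⊥bis P0·P2 via (23.27,12.15): [(11.5175, 0) (26.5444, 0) (21.9629, 17) (7.1338, 17)]  |A|=253.7761
4. canonical 4-gon: [(11.5175, 0) (26.5444, 0) (21.9629, 17) (7.1338, 17)]
5. shoelace: 253.7761

Area of P0's cell: 253.7761 (4 vertices)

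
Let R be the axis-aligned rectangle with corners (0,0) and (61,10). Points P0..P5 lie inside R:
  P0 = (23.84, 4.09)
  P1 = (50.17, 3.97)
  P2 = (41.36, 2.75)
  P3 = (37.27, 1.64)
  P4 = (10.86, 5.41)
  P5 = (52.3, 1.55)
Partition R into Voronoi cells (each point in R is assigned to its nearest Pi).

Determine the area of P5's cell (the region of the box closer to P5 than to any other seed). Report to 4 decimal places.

1. box [0,61]×[0,10]: [(0, 0) (61, 0) (61, 10) (0, 10)]
2. ⊥bis P5·P0 via (38.07,2.82): [(37.8183, 0) (61, 0) (61, 10) (38.7108, 10)]  |A|=227.3544
3. ⊥bis P5·P1 via (51.235,2.76): [(48.0992, 0) (61, 0) (61, 10) (59.4607, 10)]  |A|=72.2002
4. ⊥bis P5·P2 via (46.83,2.15): [(48.0992, 0) (61, 0) (61, 10) (59.4607, 10)]  |A|=72.2002
5. ⊥bis P5·P3 via (44.785,1.595): [(48.0992, 0) (61, 0) (61, 10) (59.4607, 10)]  |A|=72.2002
6. ⊥bis P5·P4 via (31.58,3.48): [(48.0992, 0) (61, 0) (61, 10) (59.4607, 10)]  |A|=72.2002
7. canonical 4-gon: [(48.0992, 0) (61, 0) (61, 10) (59.4607, 10)]
8. shoelace: 72.2002

Area of P5's cell: 72.2002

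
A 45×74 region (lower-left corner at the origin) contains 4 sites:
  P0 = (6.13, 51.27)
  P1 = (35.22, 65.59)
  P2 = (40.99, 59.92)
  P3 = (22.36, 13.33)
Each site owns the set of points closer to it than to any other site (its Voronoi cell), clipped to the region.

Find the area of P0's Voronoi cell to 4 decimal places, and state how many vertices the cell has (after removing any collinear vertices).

1. box [0,45]×[0,74]: [(0, 0) (45, 0) (45, 74) (0, 74)]
2. ⊥bis P0·P1 via (20.675,58.43): [(0, 0) (45, 0) (45, 9.0156) (13.0104, 74) (0, 74)]  |A|=2290.5884
3. ⊥bis P0·P2 via (23.56,55.595): [(0, 0) (37.3551, 0) (25.0739, 49.494) (13.0104, 74) (0, 74)]  |A|=2011.5766
4. ⊥bis P0·P3 via (14.245,32.3): [(0, 26.2063) (27.8917, 38.1378) (25.0739, 49.494) (13.0104, 74) (0, 74)]  |A|=933.7867
5. canonical 5-gon: [(0, 26.2063) (27.8917, 38.1378) (25.0739, 49.494) (13.0104, 74) (0, 74)]
6. shoelace: 933.7867

Area of P0's cell: 933.7867 (5 vertices)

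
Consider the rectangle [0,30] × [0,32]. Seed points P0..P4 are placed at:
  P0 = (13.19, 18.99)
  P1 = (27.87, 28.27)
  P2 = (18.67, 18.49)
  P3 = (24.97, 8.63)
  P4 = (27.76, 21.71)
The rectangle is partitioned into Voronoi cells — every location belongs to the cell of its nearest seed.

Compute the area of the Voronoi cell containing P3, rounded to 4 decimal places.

Area of P3's cell: 235.5822

1. box [0,30]×[0,32]: [(0, 0) (30, 0) (30, 32) (0, 32)]
2. ⊥bis P3·P0 via (19.08,13.81): [(6.9347, 0) (30, 0) (30, 26.2268)]  |A|=302.464
3. ⊥bis P3·P1 via (26.42,18.45): [(23.5353, 18.876) (6.9347, 0) (30, 0) (30, 17.9214)]  |A|=275.618
4. ⊥bis P3·P2 via (21.82,13.56): [(28.9001, 18.0838) (15.0635, 9.243) (6.9347, 0) (30, 0) (30, 17.9214)]  |A|=246.4229
5. ⊥bis P3·P4 via (26.365,15.17): [(24.8467, 15.4939) (15.0635, 9.243) (6.9347, 0) (30, 0) (30, 14.3946)]  |A|=235.5822
6. canonical 5-gon: [(24.8467, 15.4939) (15.0635, 9.243) (6.9347, 0) (30, 0) (30, 14.3946)]
7. shoelace: 235.5822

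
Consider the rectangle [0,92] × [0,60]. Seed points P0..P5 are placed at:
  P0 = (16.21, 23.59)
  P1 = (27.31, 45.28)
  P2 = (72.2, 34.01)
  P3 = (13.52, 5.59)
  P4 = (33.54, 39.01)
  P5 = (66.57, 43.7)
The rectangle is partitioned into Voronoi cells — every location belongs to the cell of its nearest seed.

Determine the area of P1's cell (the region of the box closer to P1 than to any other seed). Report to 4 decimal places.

Area of P1's cell: 786.9500

1. box [0,92]×[0,60]: [(0, 0) (92, 0) (92, 60) (0, 60)]
2. ⊥bis P1·P0 via (21.76,34.435): [(0, 45.5708) (89.0479, 0) (92, 0) (92, 60) (0, 60)]  |A|=3491.0081
3. ⊥bis P1·P2 via (49.755,39.645): [(0, 45.5708) (45.4086, 22.3327) (54.8653, 60) (0, 60)]  |A|=1360.9187
4. ⊥bis P1·P3 via (20.415,25.435): [(0, 45.5708) (45.4086, 22.3327) (54.8653, 60) (0, 60)]  |A|=1360.9187
5. ⊥bis P1·P4 via (30.425,42.145): [(0, 45.5708) (22.3577, 34.1291) (48.3946, 60) (0, 60)]  |A|=787.3069
6. ⊥bis P1·P5 via (46.94,44.49): [(0, 45.5708) (22.3577, 34.1291) (47.5296, 59.1405) (47.5642, 60) (0, 60)]  |A|=786.95
7. canonical 5-gon: [(0, 45.5708) (22.3577, 34.1291) (47.5296, 59.1405) (47.5642, 60) (0, 60)]
8. shoelace: 786.95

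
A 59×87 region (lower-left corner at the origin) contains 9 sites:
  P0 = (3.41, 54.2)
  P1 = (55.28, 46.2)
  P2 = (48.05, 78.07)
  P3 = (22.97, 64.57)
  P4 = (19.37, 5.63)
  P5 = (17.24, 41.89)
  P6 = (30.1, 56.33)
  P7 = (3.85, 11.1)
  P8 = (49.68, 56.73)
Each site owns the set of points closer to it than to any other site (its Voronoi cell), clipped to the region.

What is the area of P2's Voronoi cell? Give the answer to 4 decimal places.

1. box [0,59]×[0,87]: [(0, 0) (59, 0) (59, 87) (0, 87)]
2. ⊥bis P2·P0 via (25.73,66.135): [(59, 3.9158) (59, 87) (14.573, 87)]  |A|=1845.5905
3. ⊥bis P2·P1 via (51.665,62.135): [(30.4432, 57.3206) (59, 63.799) (59, 87) (14.573, 87)]  |A|=990.5546
4. ⊥bis P2·P3 via (35.51,71.32): [(41.6741, 59.8685) (59, 63.799) (59, 87) (27.0698, 87)]  |A|=634.1464
5. ⊥bis P2·P4 via (33.71,41.85): [(41.6741, 59.8685) (59, 63.799) (59, 87) (27.0698, 87)]  |A|=634.1464
6. ⊥bis P2·P5 via (32.645,59.98): [(41.6741, 59.8685) (59, 63.799) (59, 87) (27.0698, 87)]  |A|=634.1464
7. ⊥bis P2·P6 via (39.075,67.2): [(36.6499, 69.2023) (46.6009, 60.9862) (59, 63.799) (59, 87) (27.0698, 87)]  |A|=608.3459
8. ⊥bis P2·P7 via (25.95,44.585): [(36.6499, 69.2023) (46.6009, 60.9862) (59, 63.799) (59, 87) (27.0698, 87)]  |A|=608.3459
9. ⊥bis P2·P8 via (48.865,67.4): [(36.6499, 69.2023) (39.6823, 66.6986) (59, 68.1741) (59, 87) (27.0698, 87)]  |A|=520.9419
10. canonical 5-gon: [(36.6499, 69.2023) (39.6823, 66.6986) (59, 68.1741) (59, 87) (27.0698, 87)]
11. shoelace: 520.9419

Area of P2's cell: 520.9419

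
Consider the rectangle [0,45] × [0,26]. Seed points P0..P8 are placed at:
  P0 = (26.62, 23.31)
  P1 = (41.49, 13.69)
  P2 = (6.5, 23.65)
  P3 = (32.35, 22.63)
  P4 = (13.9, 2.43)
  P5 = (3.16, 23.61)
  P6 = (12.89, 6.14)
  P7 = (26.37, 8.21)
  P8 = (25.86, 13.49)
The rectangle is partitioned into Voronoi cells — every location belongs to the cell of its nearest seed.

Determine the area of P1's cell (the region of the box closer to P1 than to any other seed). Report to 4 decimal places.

1. box [0,45]×[0,26]: [(0, 0) (45, 0) (45, 26) (0, 26)]
2. ⊥bis P1·P0 via (34.055,18.5): [(22.0866, 0) (45, 0) (45, 26) (38.9071, 26)]  |A|=377.0824
3. ⊥bis P1·P2 via (23.995,18.67): [(22.0866, 0) (45, 0) (45, 26) (38.9071, 26)]  |A|=377.0824
4. ⊥bis P1·P3 via (36.92,18.16): [(27.8087, 8.8449) (22.0866, 0) (45, 0) (45, 26) (44.5884, 26)]  |A|=328.35
5. ⊥bis P1·P4 via (27.695,8.06): [(27.8087, 8.8449) (27.5426, 8.4335) (30.9844, 0) (45, 0) (45, 26) (44.5884, 26)]  |A|=290.8301
6. ⊥bis P1·P5 via (22.325,18.65): [(27.8087, 8.8449) (27.5426, 8.4335) (30.9844, 0) (45, 0) (45, 26) (44.5884, 26)]  |A|=290.8301
7. ⊥bis P1·P6 via (27.19,9.915): [(27.8087, 8.8449) (27.5699, 8.4758) (27.6517, 8.1662) (30.9844, 0) (45, 0) (45, 26) (44.5884, 26)]  |A|=290.8241
8. ⊥bis P1·P7 via (33.93,10.95): [(32.8317, 13.9803) (37.8987, 0) (45, 0) (45, 26) (44.5884, 26)]  |A|=210.3003
9. ⊥bis P1·P8 via (33.675,13.59): [(33.6592, 14.8262) (33.7007, 11.5827) (37.8987, 0) (45, 0) (45, 26) (44.5884, 26)]  |A|=208.9408
10. canonical 6-gon: [(33.6592, 14.8262) (33.7007, 11.5827) (37.8987, 0) (45, 0) (45, 26) (44.5884, 26)]
11. shoelace: 208.9408

Area of P1's cell: 208.9408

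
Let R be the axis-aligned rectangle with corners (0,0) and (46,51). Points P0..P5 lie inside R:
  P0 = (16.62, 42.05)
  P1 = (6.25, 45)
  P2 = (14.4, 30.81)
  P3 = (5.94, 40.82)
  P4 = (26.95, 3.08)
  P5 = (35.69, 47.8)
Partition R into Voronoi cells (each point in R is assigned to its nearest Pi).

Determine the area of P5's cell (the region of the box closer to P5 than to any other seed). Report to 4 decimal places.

1. box [0,46]×[0,51]: [(0, 0) (46, 0) (46, 51) (0, 51)]
2. ⊥bis P5·P0 via (26.155,44.925): [(39.7008, 0) (46, 0) (46, 51) (24.3233, 51)]  |A|=713.386
3. ⊥bis P5·P1 via (20.97,46.4): [(39.7008, 0) (46, 0) (46, 51) (24.3233, 51)]  |A|=713.386
4. ⊥bis P5·P2 via (25.045,39.305): [(29.5527, 33.6564) (46, 13.0465) (46, 51) (24.3233, 51)]  |A|=500.0921
5. ⊥bis P5·P3 via (20.815,44.31): [(29.5527, 33.6564) (46, 13.0465) (46, 51) (24.3233, 51)]  |A|=500.0921
6. ⊥bis P5·P4 via (31.32,25.44): [(29.5527, 33.6564) (36.9947, 24.3309) (46, 22.571) (46, 51) (24.3233, 51)]  |A|=457.2068
7. canonical 5-gon: [(29.5527, 33.6564) (36.9947, 24.3309) (46, 22.571) (46, 51) (24.3233, 51)]
8. shoelace: 457.2068

Area of P5's cell: 457.2068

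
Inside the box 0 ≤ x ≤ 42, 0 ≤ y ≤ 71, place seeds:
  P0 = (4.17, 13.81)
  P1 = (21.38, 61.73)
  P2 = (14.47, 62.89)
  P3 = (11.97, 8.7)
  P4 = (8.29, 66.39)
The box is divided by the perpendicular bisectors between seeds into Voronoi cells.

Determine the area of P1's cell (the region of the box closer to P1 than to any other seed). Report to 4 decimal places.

1. box [0,42]×[0,71]: [(0, 0) (42, 0) (42, 71) (0, 71)]
2. ⊥bis P1·P0 via (12.775,37.77): [(0, 42.358) (42, 27.2741) (42, 71) (0, 71)]  |A|=1519.725
3. ⊥bis P1·P2 via (17.925,62.31): [(13.7468, 37.421) (42, 27.2741) (42, 71) (19.3838, 71)]  |A|=997.4123
4. ⊥bis P1·P3 via (16.675,35.215): [(13.7468, 37.421) (23.0283, 34.0876) (42, 30.7212) (42, 71) (19.3838, 71)]  |A|=964.7142
5. ⊥bis P1·P4 via (14.835,64.06): [(13.7468, 37.421) (23.0283, 34.0876) (42, 30.7212) (42, 71) (19.3838, 71)]  |A|=964.7142
6. canonical 5-gon: [(13.7468, 37.421) (23.0283, 34.0876) (42, 30.7212) (42, 71) (19.3838, 71)]
7. shoelace: 964.7142

Area of P1's cell: 964.7142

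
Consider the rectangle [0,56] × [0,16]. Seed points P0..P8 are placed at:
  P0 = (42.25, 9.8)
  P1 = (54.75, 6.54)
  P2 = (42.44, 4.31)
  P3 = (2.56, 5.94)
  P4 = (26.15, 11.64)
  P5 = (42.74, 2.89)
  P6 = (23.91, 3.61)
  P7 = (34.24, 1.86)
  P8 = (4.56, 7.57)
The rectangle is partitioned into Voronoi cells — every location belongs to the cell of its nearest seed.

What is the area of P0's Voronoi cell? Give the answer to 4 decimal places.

1. box [0,56]×[0,16]: [(0, 0) (56, 0) (56, 16) (0, 16)]
2. ⊥bis P0·P1 via (48.5,8.17): [(0, 0) (46.3693, 0) (50.5421, 16) (0, 16)]  |A|=775.2906
3. ⊥bis P0·P2 via (42.345,7.055): [(0, 5.5895) (48.2626, 7.2598) (50.5421, 16) (0, 16)]  |A|=472.0927
4. ⊥bis P0·P3 via (22.405,7.87): [(22.5509, 6.37) (48.2626, 7.2598) (50.5421, 16) (21.6143, 16)]  |A|=250.6364
5. ⊥bis P0·P4 via (34.2,10.72): [(33.7471, 6.7574) (48.2626, 7.2598) (50.5421, 16) (34.8034, 16)]  |A|=135.5942
6. ⊥bis P0·P5 via (42.495,6.345): [(33.7471, 6.7574) (48.2626, 7.2598) (50.5421, 16) (34.8034, 16)]  |A|=135.5942
7. ⊥bis P0·P6 via (33.08,6.705): [(33.7471, 6.7574) (48.2626, 7.2598) (50.5421, 16) (34.8034, 16)]  |A|=135.5942
8. ⊥bis P0·P7 via (38.245,5.83): [(34.1171, 9.9943) (37.207, 6.8772) (48.2626, 7.2598) (50.5421, 16) (34.8034, 16)]  |A|=130.0168
9. ⊥bis P0·P8 via (23.405,8.685): [(34.1171, 9.9943) (37.207, 6.8772) (48.2626, 7.2598) (50.5421, 16) (34.8034, 16)]  |A|=130.0168
10. canonical 5-gon: [(34.1171, 9.9943) (37.207, 6.8772) (48.2626, 7.2598) (50.5421, 16) (34.8034, 16)]
11. shoelace: 130.0168

Area of P0's cell: 130.0168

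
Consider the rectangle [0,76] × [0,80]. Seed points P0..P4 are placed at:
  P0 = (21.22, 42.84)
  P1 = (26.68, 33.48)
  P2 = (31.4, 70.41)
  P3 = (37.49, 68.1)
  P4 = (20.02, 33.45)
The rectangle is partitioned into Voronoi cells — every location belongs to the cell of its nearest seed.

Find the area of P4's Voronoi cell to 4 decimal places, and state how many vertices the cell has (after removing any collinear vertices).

Area of P4's cell: 919.8579 (4 vertices)

1. box [0,76]×[0,80]: [(0, 0) (76, 0) (76, 80) (0, 80)]
2. ⊥bis P4·P0 via (20.62,38.145): [(0, 40.7801) (0, 0) (76, 0) (76, 31.0677)]  |A|=2730.2174
3. ⊥bis P4·P1 via (23.35,33.465): [(23.3305, 37.7986) (0, 40.7801) (0, 0) (23.5007, 0)]  |A|=919.8579
4. ⊥bis P4·P2 via (25.71,51.93): [(23.3305, 37.7986) (0, 40.7801) (0, 0) (23.5007, 0)]  |A|=919.8579
5. ⊥bis P4·P3 via (28.755,50.775): [(23.3305, 37.7986) (0, 40.7801) (0, 0) (23.5007, 0)]  |A|=919.8579
6. canonical 4-gon: [(23.3305, 37.7986) (0, 40.7801) (0, 0) (23.5007, 0)]
7. shoelace: 919.8579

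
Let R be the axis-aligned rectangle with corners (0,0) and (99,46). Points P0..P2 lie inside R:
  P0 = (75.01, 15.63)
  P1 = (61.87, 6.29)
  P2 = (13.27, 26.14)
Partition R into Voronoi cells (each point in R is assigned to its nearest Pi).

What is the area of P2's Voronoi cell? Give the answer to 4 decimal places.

Area of P2's cell: 1852.0400

1. box [0,99]×[0,46]: [(0, 0) (99, 0) (99, 46) (0, 46)]
2. ⊥bis P2·P0 via (44.14,20.885): [(0, 0) (40.5847, 0) (48.4153, 46) (0, 46)]  |A|=2047.0017
3. ⊥bis P2·P1 via (37.57,16.215): [(0, 0) (30.9472, 0) (47.472, 40.4588) (48.4153, 46) (0, 46)]  |A|=1852.04
4. canonical 5-gon: [(0, 0) (30.9472, 0) (47.472, 40.4588) (48.4153, 46) (0, 46)]
5. shoelace: 1852.04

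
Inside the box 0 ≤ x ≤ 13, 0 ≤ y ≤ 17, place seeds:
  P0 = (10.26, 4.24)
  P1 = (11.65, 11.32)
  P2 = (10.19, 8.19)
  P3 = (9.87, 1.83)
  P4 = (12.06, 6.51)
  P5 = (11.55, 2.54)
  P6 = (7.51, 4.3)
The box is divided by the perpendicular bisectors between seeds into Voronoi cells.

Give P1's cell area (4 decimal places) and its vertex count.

Area of P1's cell: 67.3355 (5 vertices)

1. box [0,13]×[0,17]: [(0, 0) (13, 0) (13, 17) (0, 17)]
2. ⊥bis P1·P0 via (10.955,7.78): [(0, 9.9308) (13, 7.3785) (13, 17) (0, 17)]  |A|=108.4897
3. ⊥bis P1·P2 via (10.92,9.755): [(0, 14.8487) (13, 8.7848) (13, 17) (0, 17)]  |A|=67.3826
4. ⊥bis P1·P3 via (10.76,6.575): [(0, 14.8487) (13, 8.7848) (13, 17) (0, 17)]  |A|=67.3826
5. ⊥bis P1·P4 via (11.855,8.915): [(0, 14.8487) (12.587, 8.9774) (13, 9.0126) (13, 17) (0, 17)]  |A|=67.3355
6. ⊥bis P1·P5 via (11.6,6.93): [(0, 14.8487) (12.587, 8.9774) (13, 9.0126) (13, 17) (0, 17)]  |A|=67.3355
7. ⊥bis P1·P6 via (9.58,7.81): [(0, 14.8487) (12.587, 8.9774) (13, 9.0126) (13, 17) (0, 17)]  |A|=67.3355
8. canonical 5-gon: [(0, 14.8487) (12.587, 8.9774) (13, 9.0126) (13, 17) (0, 17)]
9. shoelace: 67.3355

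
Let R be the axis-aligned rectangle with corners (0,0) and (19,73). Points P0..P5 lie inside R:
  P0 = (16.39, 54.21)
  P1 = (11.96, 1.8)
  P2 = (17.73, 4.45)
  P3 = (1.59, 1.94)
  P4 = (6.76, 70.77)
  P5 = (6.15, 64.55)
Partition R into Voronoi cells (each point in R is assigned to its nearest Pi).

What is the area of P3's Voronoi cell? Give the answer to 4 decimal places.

1. box [0,19]×[0,73]: [(0, 0) (19, 0) (19, 73) (0, 73)]
2. ⊥bis P3·P0 via (8.99,28.075): [(0, 30.6205) (0, 0) (19, 0) (19, 25.2407)]  |A|=530.6813
3. ⊥bis P3·P1 via (6.775,1.87): [(7.1359, 28.6) (0, 30.6205) (0, 0) (6.7498, 0)]  |A|=205.7733
4. ⊥bis P3·P2 via (9.66,3.195): [(7.0219, 20.1587) (5.6434, 29.0226) (0, 30.6205) (0, 0) (6.7498, 0)]  |A|=199.4502
5. ⊥bis P3·P4 via (4.175,36.355): [(7.0219, 20.1587) (5.6434, 29.0226) (0, 30.6205) (0, 0) (6.7498, 0)]  |A|=199.4502
6. ⊥bis P3·P5 via (3.87,33.245): [(7.0219, 20.1587) (5.6434, 29.0226) (0, 30.6205) (0, 0) (6.7498, 0)]  |A|=199.4502
7. canonical 5-gon: [(7.0219, 20.1587) (5.6434, 29.0226) (0, 30.6205) (0, 0) (6.7498, 0)]
8. shoelace: 199.4502

Area of P3's cell: 199.4502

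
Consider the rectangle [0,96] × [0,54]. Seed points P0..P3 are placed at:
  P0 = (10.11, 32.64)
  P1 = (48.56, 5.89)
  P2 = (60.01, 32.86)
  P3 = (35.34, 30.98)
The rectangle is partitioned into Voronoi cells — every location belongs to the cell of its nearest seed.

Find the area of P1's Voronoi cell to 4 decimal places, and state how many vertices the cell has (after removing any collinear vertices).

1. box [0,96]×[0,54]: [(0, 0) (96, 0) (96, 54) (0, 54)]
2. ⊥bis P1·P0 via (29.335,19.265): [(15.9322, 0) (96, 0) (96, 54) (53.5004, 54)]  |A|=3309.3194
3. ⊥bis P1·P2 via (54.285,19.375): [(35.083, 27.5271) (15.9322, 0) (96, 0) (96, 1.6651)]  |A|=1152.7338
4. ⊥bis P1·P3 via (41.95,18.435): [(48.442, 21.8556) (21.123, 7.4612) (15.9322, 0) (96, 0) (96, 1.6651)]  |A|=979.1169
5. canonical 5-gon: [(48.442, 21.8556) (21.123, 7.4612) (15.9322, 0) (96, 0) (96, 1.6651)]
6. shoelace: 979.1169

Area of P1's cell: 979.1169 (5 vertices)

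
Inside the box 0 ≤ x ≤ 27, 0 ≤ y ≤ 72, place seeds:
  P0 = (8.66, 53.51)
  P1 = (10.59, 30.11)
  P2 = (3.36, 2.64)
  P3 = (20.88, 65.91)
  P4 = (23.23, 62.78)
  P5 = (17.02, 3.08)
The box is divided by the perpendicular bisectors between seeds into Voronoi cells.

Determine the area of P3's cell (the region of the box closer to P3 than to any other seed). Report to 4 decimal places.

Area of P3's cell: 180.7978

1. box [0,27]×[0,72]: [(0, 0) (27, 0) (27, 72) (0, 72)]
2. ⊥bis P3·P0 via (14.77,59.71): [(27, 47.6575) (27, 72) (2.299, 72)]  |A|=300.642
3. ⊥bis P3·P1 via (15.735,48.01): [(27, 47.6575) (27, 72) (2.299, 72)]  |A|=300.642
4. ⊥bis P3·P2 via (12.12,34.275): [(27, 47.6575) (27, 72) (2.299, 72)]  |A|=300.642
5. ⊥bis P3·P4 via (22.055,64.345): [(15.2507, 59.2363) (27, 68.0577) (27, 72) (2.299, 72)]  |A|=180.7978
6. ⊥bis P3·P5 via (18.95,34.495): [(15.2507, 59.2363) (27, 68.0577) (27, 72) (2.299, 72)]  |A|=180.7978
7. canonical 4-gon: [(15.2507, 59.2363) (27, 68.0577) (27, 72) (2.299, 72)]
8. shoelace: 180.7978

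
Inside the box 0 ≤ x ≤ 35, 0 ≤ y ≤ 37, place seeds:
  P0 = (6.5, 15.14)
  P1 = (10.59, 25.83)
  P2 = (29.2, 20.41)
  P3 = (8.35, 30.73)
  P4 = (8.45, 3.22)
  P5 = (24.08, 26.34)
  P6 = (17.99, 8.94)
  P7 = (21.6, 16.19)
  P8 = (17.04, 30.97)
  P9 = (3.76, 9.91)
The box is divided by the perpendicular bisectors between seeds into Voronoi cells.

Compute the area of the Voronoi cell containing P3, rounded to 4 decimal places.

1. box [0,35]×[0,37]: [(0, 0) (35, 0) (35, 37) (0, 37)]
2. ⊥bis P3·P0 via (7.425,22.935): [(0, 23.8161) (35, 19.6628) (35, 37) (0, 37)]  |A|=534.1195
3. ⊥bis P3·P1 via (9.47,28.28): [(0, 23.9509) (28.545, 37) (0, 37)]  |A|=186.2439
4. ⊥bis P3·P2 via (18.775,25.57): [(0, 23.9509) (23.2298, 34.5702) (24.4324, 37) (0, 37)]  |A|=181.2475
5. ⊥bis P3·P4 via (8.4,16.975): [(0, 23.9509) (23.2298, 34.5702) (24.4324, 37) (0, 37)]  |A|=181.2475
6. ⊥bis P3·P5 via (16.215,28.535): [(0, 23.9509) (17.1198, 31.7771) (18.5775, 37) (0, 37)]  |A|=160.2139
7. ⊥bis P3·P6 via (13.17,19.835): [(0, 23.9509) (17.1198, 31.7771) (18.5775, 37) (0, 37)]  |A|=160.2139
8. ⊥bis P3·P7 via (14.975,23.46): [(0, 23.9509) (17.1198, 31.7771) (18.5775, 37) (0, 37)]  |A|=160.2139
9. ⊥bis P3·P8 via (12.695,30.85): [(0, 23.9509) (12.7249, 29.7679) (12.5251, 37) (0, 37)]  |A|=128.3157
10. ⊥bis P3·P9 via (6.055,20.32): [(0, 23.9509) (12.7249, 29.7679) (12.5251, 37) (0, 37)]  |A|=128.3157
11. canonical 4-gon: [(0, 23.9509) (12.7249, 29.7679) (12.5251, 37) (0, 37)]
12. shoelace: 128.3157

Area of P3's cell: 128.3157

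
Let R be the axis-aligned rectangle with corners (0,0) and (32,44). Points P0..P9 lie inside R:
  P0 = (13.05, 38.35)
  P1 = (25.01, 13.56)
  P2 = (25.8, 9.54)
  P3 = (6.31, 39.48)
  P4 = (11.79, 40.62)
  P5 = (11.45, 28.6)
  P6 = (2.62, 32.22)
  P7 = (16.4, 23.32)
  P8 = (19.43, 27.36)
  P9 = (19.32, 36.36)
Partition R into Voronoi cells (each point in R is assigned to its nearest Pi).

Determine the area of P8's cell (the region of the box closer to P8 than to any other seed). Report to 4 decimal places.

1. box [0,32]×[0,44]: [(0, 0) (32, 0) (32, 44) (0, 44)]
2. ⊥bis P8·P0 via (16.24,32.855): [(0, 23.4272) (0, 0) (32, 0) (32, 42.0041)]  |A|=1046.9015
3. ⊥bis P8·P1 via (22.22,20.46): [(0, 23.4272) (0, 11.4754) (32, 24.4145) (32, 42.0041)]  |A|=472.6629
4. ⊥bis P8·P2 via (22.615,18.45): [(0, 23.4272) (0, 11.4754) (32, 24.4145) (32, 42.0041)]  |A|=472.6629
5. ⊥bis P8·P3 via (12.87,33.42): [(7.8471, 27.9827) (0, 19.4881) (0, 11.4754) (32, 24.4145) (32, 42.0041)]  |A|=457.2076
6. ⊥bis P8·P4 via (15.61,33.99): [(7.8471, 27.9827) (0, 19.4881) (0, 11.4754) (32, 24.4145) (32, 42.0041)]  |A|=457.2076
7. ⊥bis P8·P5 via (15.44,27.98): [(16.1933, 32.8279) (13.7386, 17.0306) (32, 24.4145) (32, 42.0041)]  |A|=274.1947
8. ⊥bis P8·P6 via (11.025,29.79): [(16.1933, 32.8279) (13.7386, 17.0306) (32, 24.4145) (32, 42.0041)]  |A|=274.1947
9. ⊥bis P8·P7 via (17.915,25.34): [(16.1933, 32.8279) (15.3309, 27.2781) (23.6505, 21.0384) (32, 24.4145) (32, 42.0041)]  |A|=226.5997
10. ⊥bis P8·P9 via (19.375,31.86): [(16.0366, 31.8192) (15.3309, 27.2781) (23.6505, 21.0384) (32, 24.4145) (32, 32.0143)]  |A|=139.6109
11. canonical 5-gon: [(16.0366, 31.8192) (15.3309, 27.2781) (23.6505, 21.0384) (32, 24.4145) (32, 32.0143)]
12. shoelace: 139.6109

Area of P8's cell: 139.6109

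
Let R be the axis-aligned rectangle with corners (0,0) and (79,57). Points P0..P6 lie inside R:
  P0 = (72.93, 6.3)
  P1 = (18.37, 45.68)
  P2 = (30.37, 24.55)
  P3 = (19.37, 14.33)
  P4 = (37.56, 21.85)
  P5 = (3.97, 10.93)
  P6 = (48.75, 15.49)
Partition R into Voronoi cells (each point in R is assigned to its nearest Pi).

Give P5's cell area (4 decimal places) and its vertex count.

Area of P5's cell: 344.6573 (4 vertices)

1. box [0,79]×[0,57]: [(0, 0) (79, 0) (79, 57) (0, 57)]
2. ⊥bis P5·P0 via (38.45,8.615): [(0, 0) (37.8716, 0) (41.6986, 57) (0, 57)]  |A|=2267.7499
3. ⊥bis P5·P1 via (11.17,28.305): [(0, 32.9337) (0, 0) (37.8716, 0) (38.9978, 16.7735)]  |A|=959.7901
4. ⊥bis P5·P2 via (17.17,17.74): [(11.8688, 28.0154) (0, 32.9337) (0, 0) (26.3222, 0)]  |A|=564.1563
5. ⊥bis P5·P3 via (11.67,12.63): [(7.9111, 29.6554) (0, 32.9337) (0, 0) (14.4584, 0)]  |A|=344.6573
6. ⊥bis P5·P4 via (20.765,16.39): [(7.9111, 29.6554) (0, 32.9337) (0, 0) (14.4584, 0)]  |A|=344.6573
7. ⊥bis P5·P6 via (26.36,13.21): [(7.9111, 29.6554) (0, 32.9337) (0, 0) (14.4584, 0)]  |A|=344.6573
8. canonical 4-gon: [(7.9111, 29.6554) (0, 32.9337) (0, 0) (14.4584, 0)]
9. shoelace: 344.6573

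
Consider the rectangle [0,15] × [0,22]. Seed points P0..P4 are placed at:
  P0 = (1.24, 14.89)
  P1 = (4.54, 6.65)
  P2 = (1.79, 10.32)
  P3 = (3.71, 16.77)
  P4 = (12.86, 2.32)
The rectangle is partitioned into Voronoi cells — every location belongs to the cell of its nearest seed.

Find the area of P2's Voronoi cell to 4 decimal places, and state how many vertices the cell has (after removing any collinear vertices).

Area of P2's cell: 27.9994 (4 vertices)

1. box [0,15]×[0,22]: [(0, 0) (15, 0) (15, 22) (0, 22)]
2. ⊥bis P2·P0 via (1.515,12.605): [(0, 12.4227) (0, 0) (15, 0) (15, 14.2279)]  |A|=199.8794
3. ⊥bis P2·P1 via (3.165,8.485): [(10.0311, 13.6299) (0, 12.4227) (0, 6.1134)]  |A|=31.6445
4. ⊥bis P2·P3 via (2.75,13.545): [(7.8799, 12.018) (4.6431, 12.9815) (0, 12.4227) (0, 6.1134)]  |A|=27.9994
5. ⊥bis P2·P4 via (7.325,6.32): [(7.8799, 12.018) (4.6431, 12.9815) (0, 12.4227) (0, 6.1134)]  |A|=27.9994
6. canonical 4-gon: [(7.8799, 12.018) (4.6431, 12.9815) (0, 12.4227) (0, 6.1134)]
7. shoelace: 27.9994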